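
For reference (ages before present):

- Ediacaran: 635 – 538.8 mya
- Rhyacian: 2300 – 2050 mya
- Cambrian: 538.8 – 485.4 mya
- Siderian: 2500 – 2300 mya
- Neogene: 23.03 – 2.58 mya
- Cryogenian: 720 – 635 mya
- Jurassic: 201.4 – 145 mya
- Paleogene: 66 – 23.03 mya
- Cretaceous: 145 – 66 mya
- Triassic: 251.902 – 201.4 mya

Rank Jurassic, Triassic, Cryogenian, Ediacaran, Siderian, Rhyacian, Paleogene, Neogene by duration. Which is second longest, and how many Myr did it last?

Durations: Jurassic 56.4; Triassic 50.502; Cryogenian 85; Ediacaran 96.2; Siderian 200; Rhyacian 250; Paleogene 42.97; Neogene 20.45 Myr.
Sorted longest-first: Rhyacian (250), Siderian (200), Ediacaran (96.2), Cryogenian (85), Jurassic (56.4), Triassic (50.502), Paleogene (42.97), Neogene (20.45).
The second longest is Siderian at 200 Myr.

Siderian, 200 million years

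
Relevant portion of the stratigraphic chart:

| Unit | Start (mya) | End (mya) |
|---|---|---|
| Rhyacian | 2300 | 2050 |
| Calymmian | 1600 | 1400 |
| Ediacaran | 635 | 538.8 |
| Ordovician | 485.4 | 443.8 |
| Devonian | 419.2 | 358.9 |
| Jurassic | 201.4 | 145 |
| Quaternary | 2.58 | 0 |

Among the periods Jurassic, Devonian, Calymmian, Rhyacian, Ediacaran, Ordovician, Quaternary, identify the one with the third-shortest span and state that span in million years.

Jurassic, 56.4 million years

Durations: Jurassic 56.4; Devonian 60.3; Calymmian 200; Rhyacian 250; Ediacaran 96.2; Ordovician 41.6; Quaternary 2.58 Myr.
Sorted shortest-first: Quaternary (2.58), Ordovician (41.6), Jurassic (56.4), Devonian (60.3), Ediacaran (96.2), Calymmian (200), Rhyacian (250).
The third shortest is Jurassic at 56.4 Myr.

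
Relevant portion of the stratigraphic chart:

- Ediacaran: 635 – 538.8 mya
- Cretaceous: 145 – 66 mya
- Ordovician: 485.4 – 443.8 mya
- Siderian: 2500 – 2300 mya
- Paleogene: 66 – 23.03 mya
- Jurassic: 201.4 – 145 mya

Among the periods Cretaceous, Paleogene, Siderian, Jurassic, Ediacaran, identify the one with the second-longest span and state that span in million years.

Ediacaran, 96.2 million years

Durations: Cretaceous 79; Paleogene 42.97; Siderian 200; Jurassic 56.4; Ediacaran 96.2 Myr.
Sorted longest-first: Siderian (200), Ediacaran (96.2), Cretaceous (79), Jurassic (56.4), Paleogene (42.97).
The second longest is Ediacaran at 96.2 Myr.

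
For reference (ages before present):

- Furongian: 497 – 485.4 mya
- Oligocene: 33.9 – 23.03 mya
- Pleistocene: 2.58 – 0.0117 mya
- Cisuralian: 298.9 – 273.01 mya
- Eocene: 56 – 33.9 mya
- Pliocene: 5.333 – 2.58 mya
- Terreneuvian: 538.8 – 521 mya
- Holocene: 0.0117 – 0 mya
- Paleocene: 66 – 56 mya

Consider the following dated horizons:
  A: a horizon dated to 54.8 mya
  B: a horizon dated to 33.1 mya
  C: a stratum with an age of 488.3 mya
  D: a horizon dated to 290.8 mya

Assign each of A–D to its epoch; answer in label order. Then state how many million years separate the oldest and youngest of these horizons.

A — Eocene; B — Oligocene; C — Furongian; D — Cisuralian; span 455.2 million years

A: 54.8 Ma lies in 56–33.9 Ma, so Eocene.
B: 33.1 Ma lies in 33.9–23.03 Ma, so Oligocene.
C: 488.3 Ma lies in 497–485.4 Ma, so Furongian.
D: 290.8 Ma lies in 298.9–273.01 Ma, so Cisuralian.
Oldest = 488.3 Ma, youngest = 33.1 Ma → span 455.2 Myr.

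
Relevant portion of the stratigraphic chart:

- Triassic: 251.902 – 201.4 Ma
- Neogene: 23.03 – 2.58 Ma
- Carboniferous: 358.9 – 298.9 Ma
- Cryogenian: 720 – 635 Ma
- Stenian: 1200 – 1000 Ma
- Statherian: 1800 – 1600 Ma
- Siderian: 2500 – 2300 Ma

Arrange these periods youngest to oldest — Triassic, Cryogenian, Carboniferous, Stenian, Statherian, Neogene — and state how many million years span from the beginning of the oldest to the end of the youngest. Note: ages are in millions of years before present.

Neogene → Triassic → Carboniferous → Cryogenian → Stenian → Statherian; total span 1797.42 Myr

Start ages (Ma): Statherian 1800, Stenian 1200, Cryogenian 720, Carboniferous 358.9, Triassic 251.902, Neogene 23.03.
Ordered youngest to oldest: Neogene, Triassic, Carboniferous, Cryogenian, Stenian, Statherian.
Span = 1800 − 2.58 = 1797.42 Myr.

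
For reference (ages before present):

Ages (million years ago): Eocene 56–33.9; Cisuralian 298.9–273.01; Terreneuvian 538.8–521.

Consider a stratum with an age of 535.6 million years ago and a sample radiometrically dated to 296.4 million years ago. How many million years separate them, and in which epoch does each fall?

Elapsed time: 535.6 − 296.4 = 239.2 Myr.
535.6 Ma lies within 538.8–521 Ma: Terreneuvian.
296.4 Ma lies within 298.9–273.01 Ma: Cisuralian.

239.2 million years apart; the first in the Terreneuvian, the second in the Cisuralian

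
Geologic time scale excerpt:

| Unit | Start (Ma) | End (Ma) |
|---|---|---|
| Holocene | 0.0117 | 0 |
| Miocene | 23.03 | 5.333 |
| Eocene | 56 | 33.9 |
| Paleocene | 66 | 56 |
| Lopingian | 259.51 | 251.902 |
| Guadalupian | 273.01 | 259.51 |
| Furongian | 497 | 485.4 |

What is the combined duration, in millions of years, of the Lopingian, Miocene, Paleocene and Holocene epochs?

Each duration: Lopingian = 7.608; Miocene = 17.697; Paleocene = 10; Holocene = 0.0117.
Sum: 7.608 + 17.697 + 10 + 0.0117 = 35.3167 Myr.

35.3167 million years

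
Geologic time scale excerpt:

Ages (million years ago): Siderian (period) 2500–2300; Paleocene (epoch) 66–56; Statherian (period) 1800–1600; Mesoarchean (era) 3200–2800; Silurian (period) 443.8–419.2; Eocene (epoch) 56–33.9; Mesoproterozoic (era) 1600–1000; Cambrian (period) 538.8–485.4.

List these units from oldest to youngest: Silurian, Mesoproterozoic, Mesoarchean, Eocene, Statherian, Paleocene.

The oldest of these is Mesoarchean (starts 3200 Ma) and the youngest is Eocene (ends 33.9 Ma).
In between, by decreasing start age: Statherian (1800), Mesoproterozoic (1600), Silurian (443.8), Paleocene (66).

Mesoarchean, Statherian, Mesoproterozoic, Silurian, Paleocene, Eocene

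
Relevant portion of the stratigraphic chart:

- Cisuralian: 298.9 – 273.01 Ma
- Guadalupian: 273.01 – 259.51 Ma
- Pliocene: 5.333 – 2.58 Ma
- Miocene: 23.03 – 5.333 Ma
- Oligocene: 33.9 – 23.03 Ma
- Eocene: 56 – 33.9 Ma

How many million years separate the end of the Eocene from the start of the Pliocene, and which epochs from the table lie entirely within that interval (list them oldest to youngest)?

End of Eocene = 33.9 Ma; start of Pliocene = 5.333 Ma.
Gap = 33.9 − 5.333 = 28.567 Myr.
Epochs wholly inside 33.9–5.333 Ma: Oligocene (33.9–23.03), Miocene (23.03–5.333).

28.567 million years; Oligocene, Miocene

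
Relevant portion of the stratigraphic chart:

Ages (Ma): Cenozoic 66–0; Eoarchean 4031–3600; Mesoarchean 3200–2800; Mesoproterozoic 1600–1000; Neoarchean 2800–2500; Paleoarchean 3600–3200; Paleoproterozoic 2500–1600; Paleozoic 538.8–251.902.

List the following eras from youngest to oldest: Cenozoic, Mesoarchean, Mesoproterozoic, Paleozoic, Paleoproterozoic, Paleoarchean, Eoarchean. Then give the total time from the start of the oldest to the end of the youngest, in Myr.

Start ages (Ma): Eoarchean 4031, Paleoarchean 3600, Mesoarchean 3200, Paleoproterozoic 2500, Mesoproterozoic 1600, Paleozoic 538.8, Cenozoic 66.
Ordered youngest to oldest: Cenozoic, Paleozoic, Mesoproterozoic, Paleoproterozoic, Mesoarchean, Paleoarchean, Eoarchean.
Span = 4031 − 0 = 4031 Myr.

Cenozoic, Paleozoic, Mesoproterozoic, Paleoproterozoic, Mesoarchean, Paleoarchean, Eoarchean; total span 4031 Myr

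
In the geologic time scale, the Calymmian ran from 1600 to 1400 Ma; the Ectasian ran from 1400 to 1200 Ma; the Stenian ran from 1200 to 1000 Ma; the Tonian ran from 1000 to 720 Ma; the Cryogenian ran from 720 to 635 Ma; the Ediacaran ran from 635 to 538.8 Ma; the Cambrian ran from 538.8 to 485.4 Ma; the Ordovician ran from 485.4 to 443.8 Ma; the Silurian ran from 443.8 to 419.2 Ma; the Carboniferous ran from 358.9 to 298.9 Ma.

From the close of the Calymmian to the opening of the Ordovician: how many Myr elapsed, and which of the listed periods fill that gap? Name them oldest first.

The Calymmian closes at 1400 Ma and the Ordovician opens at 485.4 Ma, so the interval is 1400 − 485.4 = 914.6 Myr.
A period fits inside if it starts at or after 1400 Ma and ends at or before 485.4 Ma; oldest first that gives Ectasian, Stenian, Tonian, Cryogenian, Ediacaran, Cambrian.

914.6 million years; Ectasian, Stenian, Tonian, Cryogenian, Ediacaran, Cambrian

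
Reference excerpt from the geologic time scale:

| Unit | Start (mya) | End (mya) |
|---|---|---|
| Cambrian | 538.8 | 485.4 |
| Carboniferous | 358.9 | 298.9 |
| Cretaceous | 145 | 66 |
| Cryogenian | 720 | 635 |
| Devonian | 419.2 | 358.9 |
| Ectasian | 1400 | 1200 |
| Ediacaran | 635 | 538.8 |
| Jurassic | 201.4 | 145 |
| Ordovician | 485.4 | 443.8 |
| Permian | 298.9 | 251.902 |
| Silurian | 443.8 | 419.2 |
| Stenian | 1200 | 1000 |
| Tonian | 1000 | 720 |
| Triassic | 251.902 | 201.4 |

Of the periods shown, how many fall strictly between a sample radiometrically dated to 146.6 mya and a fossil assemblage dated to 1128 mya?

10

1128 Ma sits inside the Stenian (1200–1000) and 146.6 Ma inside the Jurassic (201.4–145); neither of those is wholly between the two dates.
The listed periods lying completely between them are Tonian, Cryogenian, Ediacaran, Cambrian, Ordovician, Silurian, Devonian, Carboniferous, Permian, Triassic — 10 in all.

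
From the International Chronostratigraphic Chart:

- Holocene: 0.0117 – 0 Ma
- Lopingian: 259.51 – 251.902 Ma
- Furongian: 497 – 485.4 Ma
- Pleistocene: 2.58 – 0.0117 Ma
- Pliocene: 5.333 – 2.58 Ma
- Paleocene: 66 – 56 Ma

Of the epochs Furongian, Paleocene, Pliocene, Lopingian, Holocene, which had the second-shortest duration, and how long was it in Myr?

Pliocene, 2.753 million years

Durations: Furongian 11.6; Paleocene 10; Pliocene 2.753; Lopingian 7.608; Holocene 0.0117 Myr.
Sorted shortest-first: Holocene (0.0117), Pliocene (2.753), Lopingian (7.608), Paleocene (10), Furongian (11.6).
The second shortest is Pliocene at 2.753 Myr.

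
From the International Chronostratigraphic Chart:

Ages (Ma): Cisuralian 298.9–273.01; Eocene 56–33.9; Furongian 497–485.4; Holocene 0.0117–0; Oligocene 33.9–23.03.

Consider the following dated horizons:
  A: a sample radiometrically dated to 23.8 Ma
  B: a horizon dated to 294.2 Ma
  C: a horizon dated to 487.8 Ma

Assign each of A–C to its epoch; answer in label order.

Match each age against the start–end ranges in the excerpt: A = 23.8 Ma → Oligocene (33.9–23.03); B = 294.2 Ma → Cisuralian (298.9–273.01); C = 487.8 Ma → Furongian (497–485.4).

A — Oligocene; B — Cisuralian; C — Furongian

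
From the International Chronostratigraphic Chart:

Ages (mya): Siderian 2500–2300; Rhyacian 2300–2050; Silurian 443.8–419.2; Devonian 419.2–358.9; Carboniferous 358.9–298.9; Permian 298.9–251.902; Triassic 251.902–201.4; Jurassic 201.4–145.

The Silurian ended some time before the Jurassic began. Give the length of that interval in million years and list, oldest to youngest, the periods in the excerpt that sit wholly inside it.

217.8 million years; Devonian, Carboniferous, Permian, Triassic

End of Silurian = 419.2 Ma; start of Jurassic = 201.4 Ma.
Gap = 419.2 − 201.4 = 217.8 Myr.
Periods wholly inside 419.2–201.4 Ma: Devonian (419.2–358.9), Carboniferous (358.9–298.9), Permian (298.9–251.902), Triassic (251.902–201.4).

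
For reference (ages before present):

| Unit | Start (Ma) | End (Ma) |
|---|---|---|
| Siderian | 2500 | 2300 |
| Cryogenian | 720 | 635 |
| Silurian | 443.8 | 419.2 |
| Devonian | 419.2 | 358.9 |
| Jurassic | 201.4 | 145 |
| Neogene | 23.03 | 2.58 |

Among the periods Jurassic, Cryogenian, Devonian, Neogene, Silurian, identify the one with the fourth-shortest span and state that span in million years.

Durations: Jurassic 56.4; Cryogenian 85; Devonian 60.3; Neogene 20.45; Silurian 24.6 Myr.
Sorted shortest-first: Neogene (20.45), Silurian (24.6), Jurassic (56.4), Devonian (60.3), Cryogenian (85).
The fourth shortest is Devonian at 60.3 Myr.

Devonian, 60.3 million years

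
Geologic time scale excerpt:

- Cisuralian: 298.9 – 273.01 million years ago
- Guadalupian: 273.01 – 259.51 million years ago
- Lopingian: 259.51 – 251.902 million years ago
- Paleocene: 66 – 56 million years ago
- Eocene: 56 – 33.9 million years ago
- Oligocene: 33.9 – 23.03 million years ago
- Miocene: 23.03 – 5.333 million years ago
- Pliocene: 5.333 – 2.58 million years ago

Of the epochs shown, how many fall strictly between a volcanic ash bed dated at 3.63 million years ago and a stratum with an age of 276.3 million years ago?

6

The older date is 276.3 Ma and the younger is 3.63 Ma.
Epochs with start < 276.3 and end > 3.63 Ma: Guadalupian (273.01–259.51), Lopingian (259.51–251.902), Paleocene (66–56), Eocene (56–33.9), Oligocene (33.9–23.03), Miocene (23.03–5.333).
That is 6 complete epochs.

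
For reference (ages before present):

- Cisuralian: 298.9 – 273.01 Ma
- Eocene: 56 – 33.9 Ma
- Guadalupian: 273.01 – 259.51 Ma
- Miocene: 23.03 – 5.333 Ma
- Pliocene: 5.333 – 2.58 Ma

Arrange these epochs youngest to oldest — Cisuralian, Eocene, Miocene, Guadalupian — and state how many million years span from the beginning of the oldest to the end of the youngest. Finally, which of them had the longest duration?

Miocene, Eocene, Guadalupian, Cisuralian; total span 293.567 Myr; longest is Cisuralian

Start ages (Ma): Cisuralian 298.9, Guadalupian 273.01, Eocene 56, Miocene 23.03.
Ordered youngest to oldest: Miocene, Eocene, Guadalupian, Cisuralian.
Span = 298.9 − 5.333 = 293.567 Myr.
Durations: Guadalupian 13.5, Miocene 17.697, Cisuralian 25.89, Eocene 22.1 → longest is Cisuralian (25.89 Myr).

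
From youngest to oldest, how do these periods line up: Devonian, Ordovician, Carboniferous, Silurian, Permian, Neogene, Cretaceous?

Neogene → Cretaceous → Permian → Carboniferous → Devonian → Silurian → Ordovician

Group by era (each group listed oldest first) — Paleozoic: Ordovician, Silurian, Devonian, Carboniferous, Permian; Mesozoic: Cretaceous; Cenozoic: Neogene. The eras run Paleozoic → Mesozoic → Cenozoic. Concatenating the groups in that era order and then reversing gives youngest to oldest.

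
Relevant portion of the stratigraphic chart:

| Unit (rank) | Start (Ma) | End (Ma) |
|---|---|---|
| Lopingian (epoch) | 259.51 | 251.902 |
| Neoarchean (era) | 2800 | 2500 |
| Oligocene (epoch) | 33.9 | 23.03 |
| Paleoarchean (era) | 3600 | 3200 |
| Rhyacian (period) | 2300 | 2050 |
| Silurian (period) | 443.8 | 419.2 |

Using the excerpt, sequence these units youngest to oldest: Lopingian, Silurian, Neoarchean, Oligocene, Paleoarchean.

Sorting by start age (ascending Ma, since larger Ma = older): Oligocene start 33.9, Lopingian start 259.51, Silurian start 443.8, Neoarchean start 2800, Paleoarchean start 3600.

Oligocene → Lopingian → Silurian → Neoarchean → Paleoarchean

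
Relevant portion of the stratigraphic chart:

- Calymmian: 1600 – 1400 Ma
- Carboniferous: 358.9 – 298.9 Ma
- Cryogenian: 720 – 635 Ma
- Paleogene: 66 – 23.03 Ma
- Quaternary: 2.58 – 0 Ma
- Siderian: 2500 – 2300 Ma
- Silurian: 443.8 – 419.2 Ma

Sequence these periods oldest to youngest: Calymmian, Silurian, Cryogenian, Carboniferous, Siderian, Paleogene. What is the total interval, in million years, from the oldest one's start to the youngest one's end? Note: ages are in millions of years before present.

Start ages (Ma): Siderian 2500, Calymmian 1600, Cryogenian 720, Silurian 443.8, Carboniferous 358.9, Paleogene 66.
Ordered oldest to youngest: Siderian, Calymmian, Cryogenian, Silurian, Carboniferous, Paleogene.
Span = 2500 − 23.03 = 2476.97 Myr.

Siderian → Calymmian → Cryogenian → Silurian → Carboniferous → Paleogene; total span 2476.97 Myr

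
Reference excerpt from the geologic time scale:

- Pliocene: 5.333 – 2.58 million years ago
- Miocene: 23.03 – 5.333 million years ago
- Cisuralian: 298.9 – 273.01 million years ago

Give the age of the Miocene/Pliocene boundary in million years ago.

The Miocene ends and the Pliocene begins at 5.333 million years ago.

5.333 million years ago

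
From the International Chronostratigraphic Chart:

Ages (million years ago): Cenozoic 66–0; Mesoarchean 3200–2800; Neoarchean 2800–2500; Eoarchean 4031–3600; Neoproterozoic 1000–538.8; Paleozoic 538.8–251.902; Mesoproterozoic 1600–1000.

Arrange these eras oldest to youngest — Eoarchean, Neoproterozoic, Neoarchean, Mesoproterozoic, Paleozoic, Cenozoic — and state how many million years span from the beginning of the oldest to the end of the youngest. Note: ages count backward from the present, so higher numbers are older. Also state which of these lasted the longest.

Eoarchean → Neoarchean → Mesoproterozoic → Neoproterozoic → Paleozoic → Cenozoic; total span 4031 Myr; longest is Mesoproterozoic

Start ages (Ma): Eoarchean 4031, Neoarchean 2800, Mesoproterozoic 1600, Neoproterozoic 1000, Paleozoic 538.8, Cenozoic 66.
Ordered oldest to youngest: Eoarchean, Neoarchean, Mesoproterozoic, Neoproterozoic, Paleozoic, Cenozoic.
Span = 4031 − 0 = 4031 Myr.
Durations: Neoproterozoic 461.2, Mesoproterozoic 600, Neoarchean 300, Paleozoic 286.898, Cenozoic 66, Eoarchean 431 → longest is Mesoproterozoic (600 Myr).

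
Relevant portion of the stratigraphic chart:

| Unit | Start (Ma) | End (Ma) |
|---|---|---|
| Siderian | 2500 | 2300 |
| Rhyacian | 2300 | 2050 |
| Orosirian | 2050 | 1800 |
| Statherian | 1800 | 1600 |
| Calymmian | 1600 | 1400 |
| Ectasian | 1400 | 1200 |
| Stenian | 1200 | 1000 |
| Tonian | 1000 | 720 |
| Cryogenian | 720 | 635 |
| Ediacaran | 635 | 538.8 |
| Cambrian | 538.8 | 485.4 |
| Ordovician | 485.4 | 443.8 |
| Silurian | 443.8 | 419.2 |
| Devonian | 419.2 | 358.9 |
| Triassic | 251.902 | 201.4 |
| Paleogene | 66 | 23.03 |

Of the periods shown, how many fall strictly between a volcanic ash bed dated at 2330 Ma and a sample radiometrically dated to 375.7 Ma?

The older date is 2330 Ma and the younger is 375.7 Ma.
Periods with start < 2330 and end > 375.7 Ma: Rhyacian (2300–2050), Orosirian (2050–1800), Statherian (1800–1600), Calymmian (1600–1400), Ectasian (1400–1200), Stenian (1200–1000), Tonian (1000–720), Cryogenian (720–635), Ediacaran (635–538.8), Cambrian (538.8–485.4), Ordovician (485.4–443.8), Silurian (443.8–419.2).
That is 12 complete periods.

12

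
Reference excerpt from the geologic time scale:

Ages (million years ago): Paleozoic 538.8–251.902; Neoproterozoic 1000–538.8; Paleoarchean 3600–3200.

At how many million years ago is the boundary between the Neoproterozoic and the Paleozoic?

The Neoproterozoic ends and the Paleozoic begins at 538.8 million years ago.

538.8 million years ago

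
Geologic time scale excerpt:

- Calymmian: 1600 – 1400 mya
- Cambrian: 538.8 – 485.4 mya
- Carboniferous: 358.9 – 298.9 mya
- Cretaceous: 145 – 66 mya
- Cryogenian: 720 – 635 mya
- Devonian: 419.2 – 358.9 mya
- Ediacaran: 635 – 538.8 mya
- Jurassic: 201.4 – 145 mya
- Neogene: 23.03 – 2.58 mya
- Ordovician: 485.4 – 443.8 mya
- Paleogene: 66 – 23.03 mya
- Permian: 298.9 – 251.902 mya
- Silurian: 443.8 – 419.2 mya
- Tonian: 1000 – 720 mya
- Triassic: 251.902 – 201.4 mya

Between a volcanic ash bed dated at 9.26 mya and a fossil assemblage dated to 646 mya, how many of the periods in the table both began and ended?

11

The older date is 646 Ma and the younger is 9.26 Ma.
Periods with start < 646 and end > 9.26 Ma: Ediacaran (635–538.8), Cambrian (538.8–485.4), Ordovician (485.4–443.8), Silurian (443.8–419.2), Devonian (419.2–358.9), Carboniferous (358.9–298.9), Permian (298.9–251.902), Triassic (251.902–201.4), Jurassic (201.4–145), Cretaceous (145–66), Paleogene (66–23.03).
That is 11 complete periods.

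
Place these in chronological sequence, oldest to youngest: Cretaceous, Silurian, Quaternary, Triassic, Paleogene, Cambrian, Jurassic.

Group by era (each group listed oldest first) — Paleozoic: Cambrian, Silurian; Mesozoic: Triassic, Jurassic, Cretaceous; Cenozoic: Paleogene, Quaternary. The eras run Paleozoic → Mesozoic → Cenozoic. Concatenating the groups in that era order gives oldest to youngest directly.

Cambrian, then Silurian, then Triassic, then Jurassic, then Cretaceous, then Paleogene, then Quaternary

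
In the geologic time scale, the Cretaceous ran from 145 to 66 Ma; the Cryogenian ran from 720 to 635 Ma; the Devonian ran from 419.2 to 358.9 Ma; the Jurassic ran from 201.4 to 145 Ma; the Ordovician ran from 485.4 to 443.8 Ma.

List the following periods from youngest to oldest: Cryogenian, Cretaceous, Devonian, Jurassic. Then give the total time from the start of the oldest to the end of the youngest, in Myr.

Cretaceous, Jurassic, Devonian, Cryogenian; total span 654 Myr

Start ages (Ma): Cryogenian 720, Devonian 419.2, Jurassic 201.4, Cretaceous 145.
Ordered youngest to oldest: Cretaceous, Jurassic, Devonian, Cryogenian.
Span = 720 − 66 = 654 Myr.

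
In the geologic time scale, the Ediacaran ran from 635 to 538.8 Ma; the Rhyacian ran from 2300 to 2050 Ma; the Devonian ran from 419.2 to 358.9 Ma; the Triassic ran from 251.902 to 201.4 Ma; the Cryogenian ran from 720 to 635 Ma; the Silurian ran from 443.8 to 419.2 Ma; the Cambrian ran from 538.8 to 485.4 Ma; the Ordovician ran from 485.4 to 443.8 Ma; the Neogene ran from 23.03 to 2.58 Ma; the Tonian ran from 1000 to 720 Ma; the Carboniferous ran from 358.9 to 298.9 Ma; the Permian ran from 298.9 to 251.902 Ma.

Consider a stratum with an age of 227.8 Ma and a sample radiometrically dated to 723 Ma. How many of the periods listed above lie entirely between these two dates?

723 Ma sits inside the Tonian (1000–720) and 227.8 Ma inside the Triassic (251.902–201.4); neither of those is wholly between the two dates.
The listed periods lying completely between them are Cryogenian, Ediacaran, Cambrian, Ordovician, Silurian, Devonian, Carboniferous, Permian — 8 in all.

8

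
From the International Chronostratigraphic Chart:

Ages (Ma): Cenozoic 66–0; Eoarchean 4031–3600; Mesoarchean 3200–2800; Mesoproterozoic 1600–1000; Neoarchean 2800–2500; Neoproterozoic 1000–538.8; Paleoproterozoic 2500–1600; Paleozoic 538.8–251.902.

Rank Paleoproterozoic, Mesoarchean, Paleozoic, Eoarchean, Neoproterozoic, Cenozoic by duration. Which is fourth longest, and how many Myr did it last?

Start − end for each: Paleoproterozoic 2500 − 1600 = 900; Mesoarchean 3200 − 2800 = 400; Paleozoic 538.8 − 251.902 = 286.898; Eoarchean 4031 − 3600 = 431; Neoproterozoic 1000 − 538.8 = 461.2; Cenozoic 66 − 0 = 66.
Ranking these from longest: Paleoproterozoic > Neoproterozoic > Eoarchean > Mesoarchean > Paleozoic > Cenozoic.
Position 4 in that ranking is Mesoarchean, which lasted 400 Myr.

Mesoarchean, 400 million years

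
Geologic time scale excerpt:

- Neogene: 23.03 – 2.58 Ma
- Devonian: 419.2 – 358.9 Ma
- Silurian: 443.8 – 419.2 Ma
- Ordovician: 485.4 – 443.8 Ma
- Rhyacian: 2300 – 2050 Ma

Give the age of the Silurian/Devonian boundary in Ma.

419.2 Ma

The Silurian ends and the Devonian begins at 419.2 Ma.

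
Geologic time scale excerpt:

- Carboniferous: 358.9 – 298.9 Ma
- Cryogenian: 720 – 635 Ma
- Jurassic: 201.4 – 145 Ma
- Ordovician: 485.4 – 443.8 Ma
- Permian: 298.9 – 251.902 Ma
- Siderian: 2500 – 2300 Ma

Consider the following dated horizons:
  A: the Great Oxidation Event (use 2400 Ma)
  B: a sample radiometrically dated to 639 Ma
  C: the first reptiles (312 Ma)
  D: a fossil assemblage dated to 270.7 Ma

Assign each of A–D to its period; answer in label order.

A — Siderian; B — Cryogenian; C — Carboniferous; D — Permian

Match each age against the start–end ranges in the excerpt: A = 2400 Ma → Siderian (2500–2300); B = 639 Ma → Cryogenian (720–635); C = 312 Ma → Carboniferous (358.9–298.9); D = 270.7 Ma → Permian (298.9–251.902).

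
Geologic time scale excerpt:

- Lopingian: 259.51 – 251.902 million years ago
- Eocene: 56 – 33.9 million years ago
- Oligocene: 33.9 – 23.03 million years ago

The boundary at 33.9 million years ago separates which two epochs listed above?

The Eocene ends at 33.9 million years ago and the Oligocene begins at 33.9 million years ago, so they share that boundary.

Eocene and Oligocene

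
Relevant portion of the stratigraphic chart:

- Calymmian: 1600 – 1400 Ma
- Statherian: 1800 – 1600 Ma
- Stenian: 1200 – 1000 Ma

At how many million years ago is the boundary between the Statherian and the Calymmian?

The Statherian ends and the Calymmian begins at 1600 Ma.

1600 Ma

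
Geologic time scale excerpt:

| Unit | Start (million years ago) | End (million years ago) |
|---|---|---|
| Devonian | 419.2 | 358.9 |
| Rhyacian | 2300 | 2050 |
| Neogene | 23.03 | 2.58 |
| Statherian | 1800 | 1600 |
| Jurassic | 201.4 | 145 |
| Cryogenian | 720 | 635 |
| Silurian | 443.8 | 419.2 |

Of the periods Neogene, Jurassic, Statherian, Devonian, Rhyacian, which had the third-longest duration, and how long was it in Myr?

Start − end for each: Neogene 23.03 − 2.58 = 20.45; Jurassic 201.4 − 145 = 56.4; Statherian 1800 − 1600 = 200; Devonian 419.2 − 358.9 = 60.3; Rhyacian 2300 − 2050 = 250.
Ranking these from longest: Rhyacian > Statherian > Devonian > Jurassic > Neogene.
Position 3 in that ranking is Devonian, which lasted 60.3 Myr.

Devonian, 60.3 million years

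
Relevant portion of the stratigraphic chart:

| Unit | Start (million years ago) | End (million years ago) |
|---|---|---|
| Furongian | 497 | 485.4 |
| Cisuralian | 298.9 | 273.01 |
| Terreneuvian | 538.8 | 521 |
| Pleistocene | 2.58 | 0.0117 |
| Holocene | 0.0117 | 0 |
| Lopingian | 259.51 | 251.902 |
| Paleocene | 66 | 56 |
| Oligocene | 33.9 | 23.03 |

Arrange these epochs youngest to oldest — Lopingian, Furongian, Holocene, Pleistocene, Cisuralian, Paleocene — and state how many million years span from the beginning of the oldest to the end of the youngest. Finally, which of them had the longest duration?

Holocene, Pleistocene, Paleocene, Lopingian, Cisuralian, Furongian; total span 497 Myr; longest is Cisuralian

From the excerpt: Lopingian 259.51–251.902; Furongian 497–485.4; Holocene 0.0117–0; Pleistocene 2.58–0.0117; Cisuralian 298.9–273.01; Paleocene 66–56 (Ma).
Larger Ma is earlier, so the oldest is Furongian and the youngest is Holocene; youngest to oldest: Holocene, Pleistocene, Paleocene, Lopingian, Cisuralian, Furongian.
Oldest start 497 minus youngest end 0 gives 497 Myr overall.
Individual lengths (start − end): Holocene 0.0117; Lopingian 7.608; Furongian 11.6; Paleocene 10; Cisuralian 25.89; Pleistocene 2.5683. The largest is Cisuralian at 25.89 Myr.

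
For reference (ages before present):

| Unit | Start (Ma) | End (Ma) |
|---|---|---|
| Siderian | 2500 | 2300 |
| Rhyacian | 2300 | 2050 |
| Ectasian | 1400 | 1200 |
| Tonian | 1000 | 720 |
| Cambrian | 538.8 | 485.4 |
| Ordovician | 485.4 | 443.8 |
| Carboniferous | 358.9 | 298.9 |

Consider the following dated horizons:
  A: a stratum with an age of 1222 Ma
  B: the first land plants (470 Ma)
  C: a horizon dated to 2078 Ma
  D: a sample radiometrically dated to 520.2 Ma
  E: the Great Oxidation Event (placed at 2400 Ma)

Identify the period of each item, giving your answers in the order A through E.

A — Ectasian; B — Ordovician; C — Rhyacian; D — Cambrian; E — Siderian

Match each age against the start–end ranges in the excerpt: A = 1222 Ma → Ectasian (1400–1200); B = 470 Ma → Ordovician (485.4–443.8); C = 2078 Ma → Rhyacian (2300–2050); D = 520.2 Ma → Cambrian (538.8–485.4); E = 2400 Ma → Siderian (2500–2300).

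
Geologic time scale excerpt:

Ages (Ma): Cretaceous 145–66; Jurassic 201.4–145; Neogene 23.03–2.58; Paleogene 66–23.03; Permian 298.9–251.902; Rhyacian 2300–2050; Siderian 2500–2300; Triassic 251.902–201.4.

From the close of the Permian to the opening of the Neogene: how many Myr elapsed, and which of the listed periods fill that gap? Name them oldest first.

228.872 million years; Triassic, Jurassic, Cretaceous, Paleogene

End of Permian = 251.902 Ma; start of Neogene = 23.03 Ma.
Gap = 251.902 − 23.03 = 228.872 Myr.
Periods wholly inside 251.902–23.03 Ma: Triassic (251.902–201.4), Jurassic (201.4–145), Cretaceous (145–66), Paleogene (66–23.03).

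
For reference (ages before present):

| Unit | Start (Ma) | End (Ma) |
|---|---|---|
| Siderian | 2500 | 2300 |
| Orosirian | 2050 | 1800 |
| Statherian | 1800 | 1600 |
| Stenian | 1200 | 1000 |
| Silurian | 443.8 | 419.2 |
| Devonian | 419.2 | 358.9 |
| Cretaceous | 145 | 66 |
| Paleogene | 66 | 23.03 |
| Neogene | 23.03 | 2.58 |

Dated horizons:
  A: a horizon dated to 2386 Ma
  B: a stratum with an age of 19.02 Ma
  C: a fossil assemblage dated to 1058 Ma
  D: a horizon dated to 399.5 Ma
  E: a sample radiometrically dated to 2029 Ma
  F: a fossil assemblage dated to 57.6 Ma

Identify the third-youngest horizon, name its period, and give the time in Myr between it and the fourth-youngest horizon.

D, in the Devonian; 658.5 million years to C

Smaller Ma means younger, so youngest first: B 19.02 < F 57.6 < D 399.5 < C 1058 < E 2029 < A 2386.
Counting 3 along gives D (399.5 Ma); the excerpt puts that inside the Devonian, 419.2–358.9 Ma.
Next in line is C (1058 Ma), and 1058 − 399.5 = 658.5 Myr.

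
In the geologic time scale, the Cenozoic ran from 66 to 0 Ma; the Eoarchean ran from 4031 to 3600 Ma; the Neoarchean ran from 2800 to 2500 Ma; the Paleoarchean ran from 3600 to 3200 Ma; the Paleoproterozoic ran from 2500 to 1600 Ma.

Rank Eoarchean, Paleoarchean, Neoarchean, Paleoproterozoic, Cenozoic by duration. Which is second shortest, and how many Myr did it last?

Start − end for each: Eoarchean 4031 − 3600 = 431; Paleoarchean 3600 − 3200 = 400; Neoarchean 2800 − 2500 = 300; Paleoproterozoic 2500 − 1600 = 900; Cenozoic 66 − 0 = 66.
Ranking these from shortest: Cenozoic < Neoarchean < Paleoarchean < Eoarchean < Paleoproterozoic.
Position 2 in that ranking is Neoarchean, which lasted 300 Myr.

Neoarchean, 300 million years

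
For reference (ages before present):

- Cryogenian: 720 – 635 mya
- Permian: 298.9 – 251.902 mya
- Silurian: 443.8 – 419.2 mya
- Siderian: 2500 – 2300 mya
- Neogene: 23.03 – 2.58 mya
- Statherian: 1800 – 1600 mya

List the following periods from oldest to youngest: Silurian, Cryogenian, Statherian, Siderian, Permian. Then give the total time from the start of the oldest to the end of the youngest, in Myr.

From the excerpt: Silurian 443.8–419.2; Cryogenian 720–635; Statherian 1800–1600; Siderian 2500–2300; Permian 298.9–251.902 (Ma).
Larger Ma is earlier, so the oldest is Siderian and the youngest is Permian; oldest to youngest: Siderian, Statherian, Cryogenian, Silurian, Permian.
Oldest start 2500 minus youngest end 251.902 gives 2248.098 Myr overall.

Siderian, Statherian, Cryogenian, Silurian, Permian; total span 2248.098 Myr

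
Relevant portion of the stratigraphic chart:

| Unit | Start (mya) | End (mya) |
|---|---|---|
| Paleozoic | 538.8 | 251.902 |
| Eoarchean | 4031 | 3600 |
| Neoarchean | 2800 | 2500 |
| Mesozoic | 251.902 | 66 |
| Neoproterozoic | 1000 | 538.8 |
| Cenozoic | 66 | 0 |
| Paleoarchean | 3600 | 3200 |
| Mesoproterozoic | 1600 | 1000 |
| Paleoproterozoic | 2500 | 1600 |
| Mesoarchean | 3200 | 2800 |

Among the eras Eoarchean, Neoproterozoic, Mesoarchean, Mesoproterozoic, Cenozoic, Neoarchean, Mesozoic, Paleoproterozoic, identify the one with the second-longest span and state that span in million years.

Mesoproterozoic, 600 million years

Durations: Eoarchean 431; Neoproterozoic 461.2; Mesoarchean 400; Mesoproterozoic 600; Cenozoic 66; Neoarchean 300; Mesozoic 185.902; Paleoproterozoic 900 Myr.
Sorted longest-first: Paleoproterozoic (900), Mesoproterozoic (600), Neoproterozoic (461.2), Eoarchean (431), Mesoarchean (400), Neoarchean (300), Mesozoic (185.902), Cenozoic (66).
The second longest is Mesoproterozoic at 600 Myr.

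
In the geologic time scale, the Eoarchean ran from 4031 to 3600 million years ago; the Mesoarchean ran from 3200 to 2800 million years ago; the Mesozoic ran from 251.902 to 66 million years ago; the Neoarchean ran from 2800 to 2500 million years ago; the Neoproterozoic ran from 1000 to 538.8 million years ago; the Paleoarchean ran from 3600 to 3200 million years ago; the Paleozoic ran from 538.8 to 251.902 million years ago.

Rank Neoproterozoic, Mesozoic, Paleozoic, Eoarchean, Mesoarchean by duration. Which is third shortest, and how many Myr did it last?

Mesoarchean, 400 million years

Durations: Neoproterozoic 461.2; Mesozoic 185.902; Paleozoic 286.898; Eoarchean 431; Mesoarchean 400 Myr.
Sorted shortest-first: Mesozoic (185.902), Paleozoic (286.898), Mesoarchean (400), Eoarchean (431), Neoproterozoic (461.2).
The third shortest is Mesoarchean at 400 Myr.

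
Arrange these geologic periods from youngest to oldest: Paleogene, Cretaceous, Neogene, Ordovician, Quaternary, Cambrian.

Group by era (each group listed oldest first) — Paleozoic: Cambrian, Ordovician; Mesozoic: Cretaceous; Cenozoic: Paleogene, Neogene, Quaternary. The eras run Paleozoic → Mesozoic → Cenozoic. Concatenating the groups in that era order and then reversing gives youngest to oldest.

Quaternary, Neogene, Paleogene, Cretaceous, Ordovician, Cambrian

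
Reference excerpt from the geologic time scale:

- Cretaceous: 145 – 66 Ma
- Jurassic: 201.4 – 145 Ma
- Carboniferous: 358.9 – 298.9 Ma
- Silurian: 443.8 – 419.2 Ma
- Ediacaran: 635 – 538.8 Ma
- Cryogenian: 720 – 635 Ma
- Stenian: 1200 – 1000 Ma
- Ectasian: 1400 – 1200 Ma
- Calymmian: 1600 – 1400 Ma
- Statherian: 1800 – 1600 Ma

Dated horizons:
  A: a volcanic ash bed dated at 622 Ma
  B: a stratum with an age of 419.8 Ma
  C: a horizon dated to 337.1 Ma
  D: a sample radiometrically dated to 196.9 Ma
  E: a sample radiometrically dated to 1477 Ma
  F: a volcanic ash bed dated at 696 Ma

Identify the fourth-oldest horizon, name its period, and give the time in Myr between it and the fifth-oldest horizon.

Sorted oldest-first by Ma: E (1477), F (696), A (622), B (419.8), C (337.1), D (196.9).
The fourth oldest is B at 419.8 Ma, which lies in 443.8–419.2 Ma: the Silurian.
The fifth oldest is C at 337.1 Ma; separation = |419.8 − 337.1| = 82.7 Myr.

B, in the Silurian; 82.7 million years to C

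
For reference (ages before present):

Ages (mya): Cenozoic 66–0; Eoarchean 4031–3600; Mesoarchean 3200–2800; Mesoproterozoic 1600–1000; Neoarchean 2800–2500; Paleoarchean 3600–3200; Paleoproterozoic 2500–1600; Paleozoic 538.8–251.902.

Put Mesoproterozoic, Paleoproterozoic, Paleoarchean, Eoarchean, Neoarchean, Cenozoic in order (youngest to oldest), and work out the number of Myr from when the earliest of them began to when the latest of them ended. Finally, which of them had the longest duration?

Start ages (Ma): Eoarchean 4031, Paleoarchean 3600, Neoarchean 2800, Paleoproterozoic 2500, Mesoproterozoic 1600, Cenozoic 66.
Ordered youngest to oldest: Cenozoic, Mesoproterozoic, Paleoproterozoic, Neoarchean, Paleoarchean, Eoarchean.
Span = 4031 − 0 = 4031 Myr.
Durations: Paleoproterozoic 900, Paleoarchean 400, Mesoproterozoic 600, Cenozoic 66, Eoarchean 431, Neoarchean 300 → longest is Paleoproterozoic (900 Myr).

Cenozoic → Mesoproterozoic → Paleoproterozoic → Neoarchean → Paleoarchean → Eoarchean; total span 4031 Myr; longest is Paleoproterozoic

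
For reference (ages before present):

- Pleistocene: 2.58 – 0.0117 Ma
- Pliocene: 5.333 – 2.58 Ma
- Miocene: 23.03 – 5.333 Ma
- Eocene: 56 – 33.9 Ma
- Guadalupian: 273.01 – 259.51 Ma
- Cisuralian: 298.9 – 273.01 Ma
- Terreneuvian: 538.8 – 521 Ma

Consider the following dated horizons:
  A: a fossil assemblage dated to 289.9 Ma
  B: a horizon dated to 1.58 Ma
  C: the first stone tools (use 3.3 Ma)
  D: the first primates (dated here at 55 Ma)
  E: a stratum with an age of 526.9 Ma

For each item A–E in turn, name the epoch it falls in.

Match each age against the start–end ranges in the excerpt: A = 289.9 Ma → Cisuralian (298.9–273.01); B = 1.58 Ma → Pleistocene (2.58–0.0117); C = 3.3 Ma → Pliocene (5.333–2.58); D = 55 Ma → Eocene (56–33.9); E = 526.9 Ma → Terreneuvian (538.8–521).

A — Cisuralian; B — Pleistocene; C — Pliocene; D — Eocene; E — Terreneuvian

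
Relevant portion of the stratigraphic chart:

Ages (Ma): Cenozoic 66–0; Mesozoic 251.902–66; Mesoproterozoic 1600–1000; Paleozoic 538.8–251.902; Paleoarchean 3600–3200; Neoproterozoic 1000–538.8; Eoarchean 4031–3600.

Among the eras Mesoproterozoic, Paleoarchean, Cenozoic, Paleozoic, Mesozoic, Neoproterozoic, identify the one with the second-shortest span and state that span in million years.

Mesozoic, 185.902 million years

Start − end for each: Mesoproterozoic 1600 − 1000 = 600; Paleoarchean 3600 − 3200 = 400; Cenozoic 66 − 0 = 66; Paleozoic 538.8 − 251.902 = 286.898; Mesozoic 251.902 − 66 = 185.902; Neoproterozoic 1000 − 538.8 = 461.2.
Ranking these from shortest: Cenozoic < Mesozoic < Paleozoic < Paleoarchean < Neoproterozoic < Mesoproterozoic.
Position 2 in that ranking is Mesozoic, which lasted 185.902 Myr.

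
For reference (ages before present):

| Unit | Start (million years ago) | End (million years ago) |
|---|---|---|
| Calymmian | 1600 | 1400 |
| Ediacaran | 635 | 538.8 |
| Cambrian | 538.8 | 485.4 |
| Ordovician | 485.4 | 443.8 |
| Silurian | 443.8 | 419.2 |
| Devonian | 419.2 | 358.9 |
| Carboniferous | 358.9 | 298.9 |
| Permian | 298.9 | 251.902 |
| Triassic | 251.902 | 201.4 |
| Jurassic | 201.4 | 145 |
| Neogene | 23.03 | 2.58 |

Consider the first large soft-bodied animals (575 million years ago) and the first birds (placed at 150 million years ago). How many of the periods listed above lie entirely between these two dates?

7

The older date is 575 Ma and the younger is 150 Ma.
Periods with start < 575 and end > 150 Ma: Cambrian (538.8–485.4), Ordovician (485.4–443.8), Silurian (443.8–419.2), Devonian (419.2–358.9), Carboniferous (358.9–298.9), Permian (298.9–251.902), Triassic (251.902–201.4).
That is 7 complete periods.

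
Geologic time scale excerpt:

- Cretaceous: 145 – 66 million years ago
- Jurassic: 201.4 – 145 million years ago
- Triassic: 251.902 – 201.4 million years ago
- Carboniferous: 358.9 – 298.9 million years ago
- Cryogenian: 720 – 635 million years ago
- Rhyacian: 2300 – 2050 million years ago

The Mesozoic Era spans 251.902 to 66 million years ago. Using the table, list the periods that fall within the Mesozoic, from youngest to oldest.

Cretaceous, Jurassic, Triassic

Periods with both bounds inside 251.902–66 Ma: Cretaceous (145–66), Jurassic (201.4–145), Triassic (251.902–201.4).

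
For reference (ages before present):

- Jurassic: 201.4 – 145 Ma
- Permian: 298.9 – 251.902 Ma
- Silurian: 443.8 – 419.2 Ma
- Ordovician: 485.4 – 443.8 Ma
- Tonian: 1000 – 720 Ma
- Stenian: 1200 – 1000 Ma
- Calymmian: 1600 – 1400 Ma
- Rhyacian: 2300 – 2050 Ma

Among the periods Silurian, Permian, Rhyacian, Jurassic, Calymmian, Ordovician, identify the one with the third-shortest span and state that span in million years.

Permian, 46.998 million years

Start − end for each: Silurian 443.8 − 419.2 = 24.6; Permian 298.9 − 251.902 = 46.998; Rhyacian 2300 − 2050 = 250; Jurassic 201.4 − 145 = 56.4; Calymmian 1600 − 1400 = 200; Ordovician 485.4 − 443.8 = 41.6.
Ranking these from shortest: Silurian < Ordovician < Permian < Jurassic < Calymmian < Rhyacian.
Position 3 in that ranking is Permian, which lasted 46.998 Myr.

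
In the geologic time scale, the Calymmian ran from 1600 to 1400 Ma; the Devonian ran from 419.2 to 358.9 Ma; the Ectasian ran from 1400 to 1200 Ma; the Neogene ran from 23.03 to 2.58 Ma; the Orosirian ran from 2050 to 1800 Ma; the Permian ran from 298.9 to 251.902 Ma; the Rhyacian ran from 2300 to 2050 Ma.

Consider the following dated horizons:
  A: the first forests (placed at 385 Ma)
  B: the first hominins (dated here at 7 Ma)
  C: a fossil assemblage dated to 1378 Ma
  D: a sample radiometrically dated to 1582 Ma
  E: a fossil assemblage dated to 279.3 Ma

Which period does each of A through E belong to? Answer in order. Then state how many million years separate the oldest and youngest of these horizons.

A — Devonian; B — Neogene; C — Ectasian; D — Calymmian; E — Permian; span 1575 million years

Match each age against the start–end ranges in the excerpt: A = 385 Ma → Devonian (419.2–358.9); B = 7 Ma → Neogene (23.03–2.58); C = 1378 Ma → Ectasian (1400–1200); D = 1582 Ma → Calymmian (1600–1400); E = 279.3 Ma → Permian (298.9–251.902).
The largest age is 1582 Ma and the smallest is 7 Ma; their difference is 1575 Myr.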